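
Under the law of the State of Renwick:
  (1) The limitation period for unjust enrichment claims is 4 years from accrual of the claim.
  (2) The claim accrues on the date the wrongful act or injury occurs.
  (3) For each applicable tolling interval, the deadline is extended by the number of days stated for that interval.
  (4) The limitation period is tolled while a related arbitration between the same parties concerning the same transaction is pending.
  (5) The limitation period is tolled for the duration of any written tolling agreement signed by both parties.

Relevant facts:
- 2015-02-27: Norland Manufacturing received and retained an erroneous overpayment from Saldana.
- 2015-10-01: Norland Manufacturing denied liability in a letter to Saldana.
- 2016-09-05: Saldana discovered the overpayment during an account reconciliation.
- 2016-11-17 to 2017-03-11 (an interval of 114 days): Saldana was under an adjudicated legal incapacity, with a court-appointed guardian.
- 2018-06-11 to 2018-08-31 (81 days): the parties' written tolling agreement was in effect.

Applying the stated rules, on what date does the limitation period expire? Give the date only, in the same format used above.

2019-05-19

Because the rule ties accrual to occurrence, the claim accrued on 2015-02-27, not on the 2016-09-05 discovery date.
Adding the 4 years base period to 2015-02-27 gives a deadline of 2019-02-27, before any tolling.
Because the written tolling agreement ran from 2018-06-11 to 2018-08-31, the deadline is extended by 81 days to 2019-05-19.
The plaintiff's legal incapacity from 2016-11-17 to 2017-03-11 does not toll the period, because no stated rule makes the plaintiff's incapacity a tolling event.
The other events in the timeline have no effect on the limitation period under the stated rules.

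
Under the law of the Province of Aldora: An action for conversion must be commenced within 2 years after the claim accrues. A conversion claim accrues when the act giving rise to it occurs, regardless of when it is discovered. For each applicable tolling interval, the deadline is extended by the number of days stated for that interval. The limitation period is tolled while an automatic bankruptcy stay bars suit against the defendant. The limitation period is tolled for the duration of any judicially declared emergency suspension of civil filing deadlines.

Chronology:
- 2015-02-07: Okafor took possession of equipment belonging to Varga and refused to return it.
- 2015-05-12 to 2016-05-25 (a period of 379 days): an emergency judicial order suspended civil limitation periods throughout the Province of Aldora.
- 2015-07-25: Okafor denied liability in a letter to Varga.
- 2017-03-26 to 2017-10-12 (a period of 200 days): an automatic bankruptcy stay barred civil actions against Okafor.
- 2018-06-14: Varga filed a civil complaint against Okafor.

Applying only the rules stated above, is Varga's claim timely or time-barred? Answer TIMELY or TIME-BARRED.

The claim accrued on 2015-02-07, when the wrongful act occurred.
The untolled deadline — 2 years after 2015-02-07 — is 2017-02-07.
The period was tolled for 379 days by the emergency suspension of filing deadlines (2015-05-12 to 2016-05-25), pushing the deadline to 2018-02-21.
Because the automatic bankruptcy stay ran from 2017-03-26 to 2017-10-12, the deadline is extended by 200 days to 2018-09-09.
None of the other events listed affects the running of the period under the stated rules.
Filing on 2018-06-14 beat the 2018-09-09 deadline — the action is timely.

TIMELY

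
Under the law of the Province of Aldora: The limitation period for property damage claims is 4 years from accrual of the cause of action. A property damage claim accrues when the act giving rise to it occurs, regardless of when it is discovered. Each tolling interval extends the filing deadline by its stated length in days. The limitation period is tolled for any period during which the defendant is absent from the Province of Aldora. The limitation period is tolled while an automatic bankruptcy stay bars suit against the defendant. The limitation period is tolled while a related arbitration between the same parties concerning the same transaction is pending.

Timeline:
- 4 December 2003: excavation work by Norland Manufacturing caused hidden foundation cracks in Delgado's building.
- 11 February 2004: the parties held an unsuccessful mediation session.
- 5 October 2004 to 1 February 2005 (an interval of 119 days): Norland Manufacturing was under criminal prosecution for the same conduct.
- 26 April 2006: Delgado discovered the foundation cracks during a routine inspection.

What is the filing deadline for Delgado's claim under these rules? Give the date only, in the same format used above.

Accrual is governed by the date of the act, so the period began to run on 4 December 2003; the later discovery on 26 April 2006 is irrelevant under the stated rule.
The untolled deadline — 4 years after 4 December 2003 — is 4 December 2007.
No stated provision tolls the period for a criminal prosecution, so the interval from 5 October 2004 to 1 February 2005 has no effect on the deadline.
Nothing else in the chronology tolls or restarts the period.

4 December 2007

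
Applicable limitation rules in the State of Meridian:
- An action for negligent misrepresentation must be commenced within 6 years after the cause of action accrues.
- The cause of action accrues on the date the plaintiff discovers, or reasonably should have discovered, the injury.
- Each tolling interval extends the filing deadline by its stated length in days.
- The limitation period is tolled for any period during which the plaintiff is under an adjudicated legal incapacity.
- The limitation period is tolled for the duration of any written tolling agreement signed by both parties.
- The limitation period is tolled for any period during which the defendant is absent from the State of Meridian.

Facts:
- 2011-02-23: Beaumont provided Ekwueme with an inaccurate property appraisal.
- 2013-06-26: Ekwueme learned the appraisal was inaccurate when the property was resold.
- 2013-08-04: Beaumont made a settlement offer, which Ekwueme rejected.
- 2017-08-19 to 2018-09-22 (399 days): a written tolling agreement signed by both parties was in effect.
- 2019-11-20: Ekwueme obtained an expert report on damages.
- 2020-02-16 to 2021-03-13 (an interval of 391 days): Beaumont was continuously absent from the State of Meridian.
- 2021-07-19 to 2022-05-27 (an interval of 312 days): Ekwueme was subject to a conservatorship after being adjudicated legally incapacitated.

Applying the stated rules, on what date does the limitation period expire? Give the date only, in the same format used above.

Accrual is tied to discovery, so the period began on 2013-06-26 rather than on 2011-02-23 when the act occurred.
The untolled deadline — 6 years after 2013-06-26 — is 2019-06-26.
The written tolling agreement from 2017-08-19 to 2018-09-22 tolled the period for 399 days, extending the deadline to 2020-07-29.
The period was tolled for 391 days by the defendant's absence from the jurisdiction (2020-02-16 to 2021-03-13), pushing the deadline to 2021-08-24.
The plaintiff's legal incapacity from 2021-07-19 to 2022-05-27 tolled the period for 312 days, extending the deadline to 2022-07-02.
Nothing else in the chronology tolls or restarts the period.

2022-07-02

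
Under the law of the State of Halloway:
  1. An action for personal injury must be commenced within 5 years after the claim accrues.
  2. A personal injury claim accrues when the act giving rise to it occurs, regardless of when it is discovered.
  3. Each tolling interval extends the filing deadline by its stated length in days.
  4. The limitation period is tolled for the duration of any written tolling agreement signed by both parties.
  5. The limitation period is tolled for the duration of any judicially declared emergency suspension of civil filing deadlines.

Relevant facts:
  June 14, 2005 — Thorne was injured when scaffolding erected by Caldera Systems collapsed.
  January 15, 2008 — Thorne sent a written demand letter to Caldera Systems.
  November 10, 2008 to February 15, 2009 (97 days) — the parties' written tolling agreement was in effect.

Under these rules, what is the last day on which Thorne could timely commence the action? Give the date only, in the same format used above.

September 19, 2010

The claim accrued on June 14, 2005, when the wrongful act occurred.
Adding the 5 years base period to June 14, 2005 gives a deadline of June 14, 2010, before any tolling.
The written tolling agreement from November 10, 2008 to February 15, 2009 tolled the period for 97 days, extending the deadline to September 19, 2010.
Nothing else in the chronology tolls or restarts the period.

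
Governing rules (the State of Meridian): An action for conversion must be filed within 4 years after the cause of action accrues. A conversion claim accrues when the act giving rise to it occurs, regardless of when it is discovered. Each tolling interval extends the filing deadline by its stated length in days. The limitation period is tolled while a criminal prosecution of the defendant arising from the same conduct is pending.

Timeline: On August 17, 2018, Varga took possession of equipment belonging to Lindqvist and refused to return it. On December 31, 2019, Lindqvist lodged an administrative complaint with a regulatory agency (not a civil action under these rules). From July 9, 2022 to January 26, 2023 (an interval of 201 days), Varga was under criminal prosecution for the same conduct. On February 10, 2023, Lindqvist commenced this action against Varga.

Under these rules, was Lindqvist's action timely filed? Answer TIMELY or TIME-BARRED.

TIMELY

The cause of action accrued on August 17, 2018, the date of the act.
The untolled deadline — 4 years after August 17, 2018 — is August 17, 2022.
Because the pending criminal prosecution ran from July 9, 2022 to January 26, 2023, the deadline is extended by 201 days to March 6, 2023.
Nothing else in the chronology tolls or restarts the period.
Lindqvist filed on February 10, 2023, before the March 6, 2023 deadline, so the action is timely.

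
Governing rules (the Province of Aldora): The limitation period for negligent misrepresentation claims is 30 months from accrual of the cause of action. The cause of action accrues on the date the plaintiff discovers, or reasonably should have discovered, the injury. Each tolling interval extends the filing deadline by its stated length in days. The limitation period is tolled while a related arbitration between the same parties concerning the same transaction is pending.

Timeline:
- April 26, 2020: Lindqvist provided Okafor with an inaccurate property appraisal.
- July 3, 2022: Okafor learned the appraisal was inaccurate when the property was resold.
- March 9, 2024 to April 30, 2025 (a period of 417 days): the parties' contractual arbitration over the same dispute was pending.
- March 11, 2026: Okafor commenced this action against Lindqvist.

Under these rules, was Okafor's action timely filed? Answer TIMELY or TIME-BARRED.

TIME-BARRED

Under the discovery rule, the claim accrued on July 3, 2022, when Okafor discovered the injury — not on the April 26, 2020 date of the underlying act.
The untolled deadline — 30 months after July 3, 2022 — is January 3, 2025.
Because the pending related arbitration ran from March 9, 2024 to April 30, 2025, the deadline is extended by 417 days to February 24, 2026.
The March 11, 2026 filing falls after the February 24, 2026 deadline; the claim is time-barred.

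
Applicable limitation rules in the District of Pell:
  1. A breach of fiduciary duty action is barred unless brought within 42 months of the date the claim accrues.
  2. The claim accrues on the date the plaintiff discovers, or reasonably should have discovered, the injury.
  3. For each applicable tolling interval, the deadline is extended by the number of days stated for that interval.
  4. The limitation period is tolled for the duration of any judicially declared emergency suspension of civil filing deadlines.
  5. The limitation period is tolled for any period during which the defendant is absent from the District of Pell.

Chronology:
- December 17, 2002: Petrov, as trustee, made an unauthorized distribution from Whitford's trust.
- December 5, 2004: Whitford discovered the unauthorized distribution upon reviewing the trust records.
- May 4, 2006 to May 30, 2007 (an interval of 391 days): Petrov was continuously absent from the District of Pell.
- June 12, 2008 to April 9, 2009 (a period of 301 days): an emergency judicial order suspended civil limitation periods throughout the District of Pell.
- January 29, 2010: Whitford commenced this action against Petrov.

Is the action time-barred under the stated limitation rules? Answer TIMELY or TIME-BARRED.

Under the discovery rule, the claim accrued on December 5, 2004, when Whitford discovered the injury — not on the December 17, 2002 date of the underlying act.
The untolled deadline — 42 months after December 5, 2004 — is June 5, 2008.
Because the defendant's absence from the jurisdiction ran from May 4, 2006 to May 30, 2007, the deadline is extended by 391 days to July 1, 2009.
The period was tolled for 301 days by the emergency suspension of filing deadlines (June 12, 2008 to April 9, 2009), pushing the deadline to April 28, 2010.
Whitford filed on January 29, 2010, before the April 28, 2010 deadline, so the action is timely.

TIMELY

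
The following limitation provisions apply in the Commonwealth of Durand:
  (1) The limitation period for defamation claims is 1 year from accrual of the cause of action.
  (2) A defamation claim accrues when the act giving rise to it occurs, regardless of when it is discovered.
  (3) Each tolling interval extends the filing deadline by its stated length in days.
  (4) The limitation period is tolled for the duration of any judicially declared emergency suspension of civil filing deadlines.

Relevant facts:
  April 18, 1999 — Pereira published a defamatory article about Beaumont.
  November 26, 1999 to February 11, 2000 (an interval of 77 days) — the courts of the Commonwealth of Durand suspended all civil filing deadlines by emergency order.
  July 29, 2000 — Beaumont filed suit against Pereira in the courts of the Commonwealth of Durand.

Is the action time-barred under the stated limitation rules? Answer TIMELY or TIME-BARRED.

TIME-BARRED

The cause of action accrued on April 18, 1999, the date of the act.
1 year from April 18, 1999 is April 18, 2000.
The period was tolled for 77 days by the emergency suspension of filing deadlines (November 26, 1999 to February 11, 2000), pushing the deadline to July 4, 2000.
Beaumont filed on July 29, 2000, after the July 4, 2000 deadline, so the action is time-barred.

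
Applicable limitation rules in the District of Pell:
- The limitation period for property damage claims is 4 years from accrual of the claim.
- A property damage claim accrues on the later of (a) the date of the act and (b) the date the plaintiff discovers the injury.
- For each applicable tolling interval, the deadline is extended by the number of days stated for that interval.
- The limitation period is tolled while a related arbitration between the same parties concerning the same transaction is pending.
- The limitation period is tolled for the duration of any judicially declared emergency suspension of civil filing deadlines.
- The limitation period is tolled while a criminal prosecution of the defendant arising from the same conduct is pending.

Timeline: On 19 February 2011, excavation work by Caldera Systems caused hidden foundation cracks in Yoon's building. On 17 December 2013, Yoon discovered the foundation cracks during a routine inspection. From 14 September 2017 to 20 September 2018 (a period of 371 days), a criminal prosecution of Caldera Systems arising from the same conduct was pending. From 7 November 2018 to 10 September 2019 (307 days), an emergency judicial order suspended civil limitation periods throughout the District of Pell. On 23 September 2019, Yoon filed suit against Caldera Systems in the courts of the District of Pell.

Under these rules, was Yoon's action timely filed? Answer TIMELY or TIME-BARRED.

Taking the later of the act (19 February 2011) and discovery (17 December 2013), the claim accrued on 17 December 2013.
Adding the 4 years base period to 17 December 2013 gives a deadline of 17 December 2017, before any tolling.
The pending criminal prosecution from 14 September 2017 to 20 September 2018 tolled the period for 371 days, extending the deadline to 23 December 2018.
The emergency suspension of filing deadlines from 7 November 2018 to 10 September 2019 tolled the period for 307 days, extending the deadline to 26 October 2019.
Yoon filed on 23 September 2019, before the 26 October 2019 deadline, so the action is timely.

TIMELY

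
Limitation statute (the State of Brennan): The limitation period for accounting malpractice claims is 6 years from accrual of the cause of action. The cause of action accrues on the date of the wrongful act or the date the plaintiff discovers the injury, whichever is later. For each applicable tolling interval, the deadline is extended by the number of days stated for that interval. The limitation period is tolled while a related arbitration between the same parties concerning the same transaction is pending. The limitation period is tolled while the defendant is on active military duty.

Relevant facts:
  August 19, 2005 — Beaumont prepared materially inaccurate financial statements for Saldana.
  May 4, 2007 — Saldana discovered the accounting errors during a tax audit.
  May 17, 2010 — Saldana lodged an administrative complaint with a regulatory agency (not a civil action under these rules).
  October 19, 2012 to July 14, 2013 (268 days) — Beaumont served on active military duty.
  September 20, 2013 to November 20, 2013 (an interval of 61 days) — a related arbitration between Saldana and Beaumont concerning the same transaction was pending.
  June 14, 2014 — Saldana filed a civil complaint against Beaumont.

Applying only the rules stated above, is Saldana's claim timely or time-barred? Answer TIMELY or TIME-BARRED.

Taking the later of the act (August 19, 2005) and discovery (May 4, 2007), the claim accrued on May 4, 2007.
6 years from May 4, 2007 is May 4, 2013.
The period was tolled for 268 days by the defendant's active military service (October 19, 2012 to July 14, 2013), pushing the deadline to January 27, 2014.
The pending related arbitration from September 20, 2013 to November 20, 2013 tolled the period for 61 days, extending the deadline to March 29, 2014.
The other events in the timeline have no effect on the limitation period under the stated rules.
Saldana filed on June 14, 2014, after the March 29, 2014 deadline, so the action is time-barred.

TIME-BARRED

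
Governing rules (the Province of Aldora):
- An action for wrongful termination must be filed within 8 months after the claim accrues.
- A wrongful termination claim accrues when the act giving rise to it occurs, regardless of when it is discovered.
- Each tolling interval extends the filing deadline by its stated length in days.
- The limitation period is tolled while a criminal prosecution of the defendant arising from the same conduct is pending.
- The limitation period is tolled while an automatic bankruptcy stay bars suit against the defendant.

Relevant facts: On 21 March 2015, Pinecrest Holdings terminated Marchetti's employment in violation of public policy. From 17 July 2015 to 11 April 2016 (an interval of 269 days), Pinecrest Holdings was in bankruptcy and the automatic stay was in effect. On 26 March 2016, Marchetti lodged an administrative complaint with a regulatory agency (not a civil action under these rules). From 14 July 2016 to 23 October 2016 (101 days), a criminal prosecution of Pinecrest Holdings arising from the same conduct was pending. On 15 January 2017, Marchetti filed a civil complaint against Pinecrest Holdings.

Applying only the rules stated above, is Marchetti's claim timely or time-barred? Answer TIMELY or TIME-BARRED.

TIME-BARRED

The claim accrued on 21 March 2015, when the wrongful act occurred.
The untolled deadline — 8 months after 21 March 2015 — is 21 November 2015.
The automatic bankruptcy stay from 17 July 2015 to 11 April 2016 tolled the period for 269 days, extending the deadline to 16 August 2016.
The period was tolled for 101 days by the pending criminal prosecution (14 July 2016 to 23 October 2016), pushing the deadline to 25 November 2016.
The other events in the timeline have no effect on the limitation period under the stated rules.
Marchetti filed on 15 January 2017, after the 25 November 2016 deadline, so the action is time-barred.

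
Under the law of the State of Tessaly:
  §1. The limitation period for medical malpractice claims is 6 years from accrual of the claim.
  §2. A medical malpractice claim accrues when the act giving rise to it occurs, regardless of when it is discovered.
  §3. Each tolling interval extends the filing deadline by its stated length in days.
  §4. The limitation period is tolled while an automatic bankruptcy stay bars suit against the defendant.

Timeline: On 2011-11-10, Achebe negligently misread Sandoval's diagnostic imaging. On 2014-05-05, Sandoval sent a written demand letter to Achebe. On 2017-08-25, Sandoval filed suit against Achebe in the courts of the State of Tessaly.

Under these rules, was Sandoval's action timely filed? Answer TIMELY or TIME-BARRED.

TIMELY

The claim accrued on 2011-11-10, the date of the act.
Adding the 6 years base period to 2011-11-10 gives a deadline of 2017-11-10, before any tolling.
The other events in the timeline have no effect on the limitation period under the stated rules.
The 2017-08-25 filing precedes the 2017-11-10 deadline; the claim is timely.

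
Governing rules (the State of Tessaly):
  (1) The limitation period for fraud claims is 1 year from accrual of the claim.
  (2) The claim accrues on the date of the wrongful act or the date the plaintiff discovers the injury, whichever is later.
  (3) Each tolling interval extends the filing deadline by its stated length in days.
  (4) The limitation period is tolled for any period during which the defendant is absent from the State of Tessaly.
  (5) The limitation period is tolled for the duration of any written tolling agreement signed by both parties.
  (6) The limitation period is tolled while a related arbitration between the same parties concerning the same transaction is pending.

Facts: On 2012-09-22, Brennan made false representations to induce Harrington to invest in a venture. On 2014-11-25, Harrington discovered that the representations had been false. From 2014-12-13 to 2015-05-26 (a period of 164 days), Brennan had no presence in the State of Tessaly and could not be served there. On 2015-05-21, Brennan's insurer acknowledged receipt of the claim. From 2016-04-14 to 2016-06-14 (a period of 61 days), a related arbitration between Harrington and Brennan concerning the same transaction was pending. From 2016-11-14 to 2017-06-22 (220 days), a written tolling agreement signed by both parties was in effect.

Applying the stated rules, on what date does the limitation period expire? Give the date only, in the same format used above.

The claim accrued on 2014-11-25 — the later of the 2012-09-22 act and the 2014-11-25 discovery.
The untolled deadline — 1 year after 2014-11-25 — is 2015-11-25.
The defendant's absence from the jurisdiction from 2014-12-13 to 2015-05-26 tolled the period for 164 days, extending the deadline to 2016-05-07.
The period was tolled for 61 days by the pending related arbitration (2016-04-14 to 2016-06-14), pushing the deadline to 2016-07-07.
The written tolling agreement from 2016-11-14 to 2017-06-22 began after the period had already run on 2016-07-07, so it has no tolling effect.
The other events in the timeline have no effect on the limitation period under the stated rules.

2016-07-07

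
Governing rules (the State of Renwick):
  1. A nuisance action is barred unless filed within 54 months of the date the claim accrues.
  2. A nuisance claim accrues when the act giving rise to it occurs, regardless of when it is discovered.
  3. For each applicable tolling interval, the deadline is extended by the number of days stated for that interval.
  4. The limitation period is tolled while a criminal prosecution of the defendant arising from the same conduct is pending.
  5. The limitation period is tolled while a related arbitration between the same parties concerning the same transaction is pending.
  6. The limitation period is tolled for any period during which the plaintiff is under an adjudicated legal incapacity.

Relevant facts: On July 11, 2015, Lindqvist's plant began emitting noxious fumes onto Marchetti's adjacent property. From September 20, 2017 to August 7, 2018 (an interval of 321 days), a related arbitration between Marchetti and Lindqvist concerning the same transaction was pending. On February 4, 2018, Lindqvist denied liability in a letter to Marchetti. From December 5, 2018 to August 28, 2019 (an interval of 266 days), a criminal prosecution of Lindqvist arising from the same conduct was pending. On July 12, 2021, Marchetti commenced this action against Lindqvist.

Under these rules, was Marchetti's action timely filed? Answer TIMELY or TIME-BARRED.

The limitation period began to run on July 11, 2015.
54 months from July 11, 2015 is January 11, 2020.
The period was tolled for 321 days by the pending related arbitration (September 20, 2017 to August 7, 2018), pushing the deadline to November 27, 2020.
The pending criminal prosecution from December 5, 2018 to August 28, 2019 tolled the period for 266 days, extending the deadline to August 20, 2021.
The other events in the timeline have no effect on the limitation period under the stated rules.
Marchetti filed on July 12, 2021, before the August 20, 2021 deadline, so the action is timely.

TIMELY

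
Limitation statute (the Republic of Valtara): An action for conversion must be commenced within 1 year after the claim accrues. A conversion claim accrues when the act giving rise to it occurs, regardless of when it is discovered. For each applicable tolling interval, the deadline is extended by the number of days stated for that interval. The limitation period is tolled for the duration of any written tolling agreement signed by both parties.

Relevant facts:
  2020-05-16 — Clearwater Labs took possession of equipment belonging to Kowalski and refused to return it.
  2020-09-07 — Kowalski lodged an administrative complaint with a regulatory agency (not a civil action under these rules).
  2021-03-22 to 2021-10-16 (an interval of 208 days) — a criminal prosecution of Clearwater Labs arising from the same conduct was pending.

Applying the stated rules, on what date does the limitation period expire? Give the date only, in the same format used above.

The claim accrued on 2020-05-16, the date of the act.
1 year from 2020-05-16 is 2021-05-16.
Although a criminal prosecution ran from 2021-03-22 to 2021-10-16, the stated rules do not make that a tolling event, so it is disregarded.
Nothing else in the chronology tolls or restarts the period.

2021-05-16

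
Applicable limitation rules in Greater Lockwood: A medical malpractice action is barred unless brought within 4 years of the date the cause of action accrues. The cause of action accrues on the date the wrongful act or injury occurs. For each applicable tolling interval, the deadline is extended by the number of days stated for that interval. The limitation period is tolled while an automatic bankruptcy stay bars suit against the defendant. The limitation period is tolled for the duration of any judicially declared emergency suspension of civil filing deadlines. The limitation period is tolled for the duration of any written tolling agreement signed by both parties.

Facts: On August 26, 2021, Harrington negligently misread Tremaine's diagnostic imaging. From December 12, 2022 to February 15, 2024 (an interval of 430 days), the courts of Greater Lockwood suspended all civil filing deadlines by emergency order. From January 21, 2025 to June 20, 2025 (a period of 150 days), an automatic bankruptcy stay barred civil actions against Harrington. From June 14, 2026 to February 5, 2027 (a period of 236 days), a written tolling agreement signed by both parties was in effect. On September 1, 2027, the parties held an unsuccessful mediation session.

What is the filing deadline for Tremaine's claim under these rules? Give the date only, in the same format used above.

The limitation period began to run on August 26, 2021.
4 years from August 26, 2021 is August 26, 2025.
Because the emergency suspension of filing deadlines ran from December 12, 2022 to February 15, 2024, the deadline is extended by 430 days to October 30, 2026.
Because the automatic bankruptcy stay ran from January 21, 2025 to June 20, 2025, the deadline is extended by 150 days to March 29, 2027.
Because the written tolling agreement ran from June 14, 2026 to February 5, 2027, the deadline is extended by 236 days to November 20, 2027.
None of the other events listed affects the running of the period under the stated rules.

November 20, 2027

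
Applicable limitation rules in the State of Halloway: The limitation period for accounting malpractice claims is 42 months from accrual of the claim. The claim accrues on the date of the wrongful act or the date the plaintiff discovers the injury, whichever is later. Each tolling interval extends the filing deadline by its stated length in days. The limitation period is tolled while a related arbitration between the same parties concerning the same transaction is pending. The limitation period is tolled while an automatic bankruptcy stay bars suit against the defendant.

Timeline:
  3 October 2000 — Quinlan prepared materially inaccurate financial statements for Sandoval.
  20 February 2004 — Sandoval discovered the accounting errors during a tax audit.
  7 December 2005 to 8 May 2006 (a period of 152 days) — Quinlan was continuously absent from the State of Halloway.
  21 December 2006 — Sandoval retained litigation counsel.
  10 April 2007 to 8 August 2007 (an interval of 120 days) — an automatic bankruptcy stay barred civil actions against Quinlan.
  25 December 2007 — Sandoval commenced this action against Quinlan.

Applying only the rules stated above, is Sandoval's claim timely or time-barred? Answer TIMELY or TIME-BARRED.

TIME-BARRED

Because discovery on 20 February 2004 post-dates the 3 October 2000 act, accrual under the later-of rule falls on 20 February 2004.
Adding the 42 months base period to 20 February 2004 gives a deadline of 20 August 2007, before any tolling.
Because the automatic bankruptcy stay ran from 10 April 2007 to 8 August 2007, the deadline is extended by 120 days to 18 December 2007.
Although the defendant's absence ran from 7 December 2005 to 8 May 2006, the stated rules do not make that a tolling event, so it is disregarded.
The other events in the timeline have no effect on the limitation period under the stated rules.
Sandoval filed on 25 December 2007, after the 18 December 2007 deadline, so the action is time-barred.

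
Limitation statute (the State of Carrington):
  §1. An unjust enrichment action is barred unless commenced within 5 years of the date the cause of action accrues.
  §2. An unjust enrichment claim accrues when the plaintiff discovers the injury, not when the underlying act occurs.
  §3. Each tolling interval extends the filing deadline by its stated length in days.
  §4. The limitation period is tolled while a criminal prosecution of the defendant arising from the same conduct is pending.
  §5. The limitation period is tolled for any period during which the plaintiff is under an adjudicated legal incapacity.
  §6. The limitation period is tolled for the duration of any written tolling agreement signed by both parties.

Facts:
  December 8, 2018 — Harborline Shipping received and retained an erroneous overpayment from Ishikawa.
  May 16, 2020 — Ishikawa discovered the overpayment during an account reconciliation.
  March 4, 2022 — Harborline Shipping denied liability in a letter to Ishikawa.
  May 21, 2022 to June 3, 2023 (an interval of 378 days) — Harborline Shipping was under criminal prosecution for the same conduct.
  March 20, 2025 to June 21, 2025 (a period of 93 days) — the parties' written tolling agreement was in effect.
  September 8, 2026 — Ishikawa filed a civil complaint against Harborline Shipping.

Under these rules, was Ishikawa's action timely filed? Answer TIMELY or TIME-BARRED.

TIME-BARRED

The claim did not accrue until Ishikawa discovered the injury on May 16, 2020; the December 8, 2018 act date does not start the clock under the stated rule.
The untolled deadline — 5 years after May 16, 2020 — is May 16, 2025.
The period was tolled for 378 days by the pending criminal prosecution (May 21, 2022 to June 3, 2023), pushing the deadline to May 29, 2026.
The period was tolled for 93 days by the written tolling agreement (March 20, 2025 to June 21, 2025), pushing the deadline to August 30, 2026.
The other events in the timeline have no effect on the limitation period under the stated rules.
Filing on September 8, 2026 missed the August 30, 2026 deadline — the action is time-barred.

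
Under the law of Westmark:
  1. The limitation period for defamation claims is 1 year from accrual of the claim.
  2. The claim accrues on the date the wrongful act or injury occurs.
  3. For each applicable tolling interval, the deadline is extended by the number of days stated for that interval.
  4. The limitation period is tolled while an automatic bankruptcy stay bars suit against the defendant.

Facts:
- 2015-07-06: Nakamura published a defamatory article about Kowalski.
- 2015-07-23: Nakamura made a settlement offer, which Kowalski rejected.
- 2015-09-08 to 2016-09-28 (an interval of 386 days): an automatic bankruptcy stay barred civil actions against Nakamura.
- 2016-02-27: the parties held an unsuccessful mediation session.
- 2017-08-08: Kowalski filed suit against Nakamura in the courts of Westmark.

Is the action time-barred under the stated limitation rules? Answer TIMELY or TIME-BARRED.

TIME-BARRED

The claim accrued on 2015-07-06, the date of the act.
The untolled deadline — 1 year after 2015-07-06 — is 2016-07-06.
Because the automatic bankruptcy stay ran from 2015-09-08 to 2016-09-28, the deadline is extended by 386 days to 2017-07-27.
Nothing else in the chronology tolls or restarts the period.
The 2017-08-08 filing falls after the 2017-07-27 deadline; the claim is time-barred.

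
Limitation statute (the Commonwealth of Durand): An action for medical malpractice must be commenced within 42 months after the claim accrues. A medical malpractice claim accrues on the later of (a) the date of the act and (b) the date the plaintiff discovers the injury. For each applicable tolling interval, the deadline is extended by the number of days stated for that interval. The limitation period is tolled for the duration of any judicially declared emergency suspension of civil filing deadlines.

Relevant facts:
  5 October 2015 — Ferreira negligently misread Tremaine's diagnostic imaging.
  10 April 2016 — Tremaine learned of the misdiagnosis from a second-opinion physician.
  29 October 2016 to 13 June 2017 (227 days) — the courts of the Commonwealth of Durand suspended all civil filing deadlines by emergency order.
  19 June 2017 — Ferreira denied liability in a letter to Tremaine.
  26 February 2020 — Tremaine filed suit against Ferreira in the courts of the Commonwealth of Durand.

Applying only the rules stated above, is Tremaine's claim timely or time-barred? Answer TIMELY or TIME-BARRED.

TIMELY

The claim accrued on 10 April 2016 — the later of the 5 October 2015 act and the 10 April 2016 discovery.
Adding the 42 months base period to 10 April 2016 gives a deadline of 10 October 2019, before any tolling.
The period was tolled for 227 days by the emergency suspension of filing deadlines (29 October 2016 to 13 June 2017), pushing the deadline to 24 May 2020.
The other events in the timeline have no effect on the limitation period under the stated rules.
The 26 February 2020 filing precedes the 24 May 2020 deadline; the claim is timely.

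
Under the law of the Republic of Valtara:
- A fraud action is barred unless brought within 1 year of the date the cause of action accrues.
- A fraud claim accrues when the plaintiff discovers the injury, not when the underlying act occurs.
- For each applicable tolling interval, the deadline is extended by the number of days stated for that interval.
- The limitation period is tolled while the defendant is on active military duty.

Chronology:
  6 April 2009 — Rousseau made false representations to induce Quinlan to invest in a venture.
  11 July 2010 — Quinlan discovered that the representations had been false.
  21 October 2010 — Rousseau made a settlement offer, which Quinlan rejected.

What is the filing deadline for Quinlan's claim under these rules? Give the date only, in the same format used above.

11 July 2011

Under the discovery rule, the claim accrued on 11 July 2010, when Quinlan discovered the injury — not on the 6 April 2009 date of the underlying act.
The untolled deadline — 1 year after 11 July 2010 — is 11 July 2011.
Nothing else in the chronology tolls or restarts the period.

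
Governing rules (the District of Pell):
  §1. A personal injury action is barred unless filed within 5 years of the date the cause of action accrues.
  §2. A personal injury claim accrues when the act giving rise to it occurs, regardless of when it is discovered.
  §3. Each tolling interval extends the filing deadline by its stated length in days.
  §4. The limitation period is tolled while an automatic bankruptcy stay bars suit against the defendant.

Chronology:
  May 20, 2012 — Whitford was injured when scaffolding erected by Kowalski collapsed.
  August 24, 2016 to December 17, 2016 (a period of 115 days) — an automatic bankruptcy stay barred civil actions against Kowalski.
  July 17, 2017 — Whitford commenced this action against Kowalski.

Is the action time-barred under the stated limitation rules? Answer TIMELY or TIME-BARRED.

TIMELY

The claim accrued on May 20, 2012, when the wrongful act occurred.
Adding the 5 years base period to May 20, 2012 gives a deadline of May 20, 2017, before any tolling.
Because the automatic bankruptcy stay ran from August 24, 2016 to December 17, 2016, the deadline is extended by 115 days to September 12, 2017.
Filing on July 17, 2017 beat the September 12, 2017 deadline — the action is timely.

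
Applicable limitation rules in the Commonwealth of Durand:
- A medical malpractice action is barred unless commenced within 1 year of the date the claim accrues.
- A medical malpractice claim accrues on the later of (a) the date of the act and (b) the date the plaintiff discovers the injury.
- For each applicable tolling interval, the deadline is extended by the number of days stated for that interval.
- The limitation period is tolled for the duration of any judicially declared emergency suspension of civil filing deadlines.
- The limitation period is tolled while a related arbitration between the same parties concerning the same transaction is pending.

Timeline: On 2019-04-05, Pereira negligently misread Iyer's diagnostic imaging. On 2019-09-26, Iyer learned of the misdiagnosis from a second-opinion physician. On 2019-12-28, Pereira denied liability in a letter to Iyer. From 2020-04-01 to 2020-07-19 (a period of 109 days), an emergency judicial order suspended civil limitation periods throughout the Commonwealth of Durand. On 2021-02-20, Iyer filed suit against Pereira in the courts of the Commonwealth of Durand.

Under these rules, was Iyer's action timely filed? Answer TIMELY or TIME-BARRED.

TIME-BARRED

The claim accrued on 2019-09-26 — the later of the 2019-04-05 act and the 2019-09-26 discovery.
1 year from 2019-09-26 is 2020-09-26.
The period was tolled for 109 days by the emergency suspension of filing deadlines (2020-04-01 to 2020-07-19), pushing the deadline to 2021-01-13.
None of the other events listed affects the running of the period under the stated rules.
Filing on 2021-02-20 missed the 2021-01-13 deadline — the action is time-barred.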